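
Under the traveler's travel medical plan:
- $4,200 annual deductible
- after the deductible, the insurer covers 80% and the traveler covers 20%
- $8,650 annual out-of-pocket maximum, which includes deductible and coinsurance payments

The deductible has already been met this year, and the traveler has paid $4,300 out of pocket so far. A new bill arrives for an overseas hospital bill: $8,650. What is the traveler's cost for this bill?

The deductible is already satisfied, so the full bill goes to coinsurance.
Traveler's 20% share of $8,650 is $1,730.
Year-to-date out-of-pocket becomes $4,300 + $1,730 = $6,030, still under the $8,650 maximum, so no cap applies.

$1,730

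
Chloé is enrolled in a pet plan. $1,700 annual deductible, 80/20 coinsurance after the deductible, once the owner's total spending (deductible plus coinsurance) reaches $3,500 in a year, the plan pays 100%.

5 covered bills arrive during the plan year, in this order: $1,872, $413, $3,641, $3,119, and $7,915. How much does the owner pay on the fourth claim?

Claim 1 — $1,872: deductible takes $1,700, $172 remains; 20% of $172 = $34.40. Owner owes $1,734.40 (running OOP $1,734.40).
Claim 2 — $413: deductible met; 20% of $413 = $82.60. Owner pays $82.60; OOP now $1,817.
Claim 3 — $3,641: 20% coinsurance on $3,641 = $728.20. Owner owes $728.20 (running OOP $2,545.20).
Claim 4 — $3,119: 20% coinsurance on $3,119 = $623.80. Owner pays $623.80; OOP now $3,169.

$623.80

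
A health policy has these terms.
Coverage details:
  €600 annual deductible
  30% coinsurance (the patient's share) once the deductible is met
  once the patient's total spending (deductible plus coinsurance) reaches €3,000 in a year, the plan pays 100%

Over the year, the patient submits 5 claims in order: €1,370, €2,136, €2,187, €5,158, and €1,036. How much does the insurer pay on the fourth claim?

Claim 1 (€1,370): €600 to deductible, leaving €770; coinsurance €770 × 30% = €231. Patient owes €831 (running OOP €831). Plan pays €1,370 − €831 = €539.
Claim 2 (€2,136): deductible already satisfied, so patient's share is 30% × €2,136 = €640.80. Patient owes €640.80 (running OOP €1,471.80). Insurer: €2,136 − €640.80 = €1,495.20.
Claim 3 (€2,187): deductible met; 30% of €2,187 = €656.10. Cost to patient: €656.10. OOP to date €2,127.90. Plan pays €2,187 − €656.10 = €1,530.90.
Claim 4 (€5,158): deductible already satisfied, so patient's share is 30% × €5,158 = €1,547.40. That would push OOP to €3,675.30, over the €3,000 cap, so patient pays €3,000 − €2,127.90 = €872.10. Insurer: €5,158 − €872.10 = €4,285.90.

€4,285.90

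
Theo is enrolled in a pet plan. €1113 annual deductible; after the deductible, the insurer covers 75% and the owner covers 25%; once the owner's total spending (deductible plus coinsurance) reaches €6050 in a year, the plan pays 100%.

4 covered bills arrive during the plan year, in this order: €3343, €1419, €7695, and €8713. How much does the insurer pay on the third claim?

€5771.25

Bill 1, €3343: €1113 finishes the deductible; €2230 goes to coinsurance; coinsurance €2230 × 25% = €557.50. Cost to owner: €1670.50. OOP to date €1670.50. Insurer: €3343 − €1670.50 = €1672.50.
Bill 2, €1419: deductible already satisfied, so owner's share is 25% × €1419 = €354.75. Owner owes €354.75 (running OOP €2025.25). Insurer: €1419 − €354.75 = €1064.25.
Bill 3, €7695: 25% coinsurance on €7695 = €1923.75. Owner pays €1923.75; OOP now €3949. Insurer: €7695 − €1923.75 = €5771.25.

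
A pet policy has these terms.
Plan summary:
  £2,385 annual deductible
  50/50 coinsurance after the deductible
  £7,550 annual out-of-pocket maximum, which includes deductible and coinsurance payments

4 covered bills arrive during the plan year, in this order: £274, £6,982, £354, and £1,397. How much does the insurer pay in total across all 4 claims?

£3,311

#1 (£274): fully absorbed by the deductible. Cost to owner: £274. OOP to date £274. Insurer: £274 − £274 = £0.
#2 (£6,982): £2,111 finishes the deductible; £4,871 goes to coinsurance; coinsurance £4,871 × 50% = £2,435.50. Owner pays £4,546.50; OOP now £4,820.50. Insurer: £6,982 − £4,546.50 = £2,435.50.
#3 (£354): 50% coinsurance on £354 = £177. Owner owes £177 (running OOP £4,997.50). Plan pays £354 − £177 = £177.
#4 (£1,397): deductible already satisfied, so owner's share is 50% × £1,397 = £698.50. Cost to owner: £698.50. OOP to date £5,696. Plan pays £1,397 − £698.50 = £698.50.
Insurer total = bills − owner's total = £9,007 − £5,696 = £3,311.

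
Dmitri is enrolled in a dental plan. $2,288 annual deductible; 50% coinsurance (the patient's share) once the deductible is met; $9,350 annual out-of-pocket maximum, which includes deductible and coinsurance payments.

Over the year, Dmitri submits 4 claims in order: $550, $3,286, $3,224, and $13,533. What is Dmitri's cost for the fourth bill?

Bill 1, $550: all of it applies to the deductible. Patient pays $550; OOP now $550.
Bill 2, $3,286: deductible takes $1,738, $1,548 remains; patient's 50% is $774. Patient owes $2,512 (running OOP $3,062).
Bill 3, $3,224: deductible met; 50% of $3,224 = $1,612. Patient pays $1,612; OOP now $4,674.
Bill 4, $13,533: deductible met; 50% of $13,533 = $6,766.50. Adding that to $4,674 gives $11,440.50, past the $9,350 cap; patient pays only $9,350 − $4,674 = $4,676.

$4,676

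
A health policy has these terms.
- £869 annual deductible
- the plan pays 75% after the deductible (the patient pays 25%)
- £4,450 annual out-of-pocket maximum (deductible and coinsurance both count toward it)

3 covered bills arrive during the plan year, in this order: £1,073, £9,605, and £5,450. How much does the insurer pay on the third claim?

Bill 1, £1,073: £869 to deductible, leaving £204; coinsurance £204 × 25% = £51. Patient owes £920 (running OOP £920). Insurer: £1,073 − £920 = £153.
Bill 2, £9,605: 25% coinsurance on £9,605 = £2,401.25. Patient pays £2,401.25; OOP now £3,321.25. Insurer: £9,605 − £2,401.25 = £7,203.75.
Bill 3, £5,450: deductible met; 25% of £5,450 = £1,362.50. Adding that to £3,321.25 gives £4,683.75, past the £4,450 cap; patient pays only £4,450 − £3,321.25 = £1,128.75. Insurer: £5,450 − £1,128.75 = £4,321.25.

£4,321.25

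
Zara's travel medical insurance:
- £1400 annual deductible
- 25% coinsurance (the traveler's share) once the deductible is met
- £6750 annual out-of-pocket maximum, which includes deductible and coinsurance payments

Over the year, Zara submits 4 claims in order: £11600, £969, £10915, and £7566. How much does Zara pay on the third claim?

£2557.75

Claim 1 — £11600: deductible takes £1400, £10200 remains; coinsurance £10200 × 25% = £2550. Cost to traveler: £3950. OOP to date £3950.
Claim 2 — £969: deductible met; 25% of £969 = £242.25. Traveler owes £242.25 (running OOP £4192.25).
Claim 3 — £10915: deductible met; 25% of £10915 = £2728.75. That would push OOP to £6921, over the £6750 cap, so traveler pays £6750 − £4192.25 = £2557.75.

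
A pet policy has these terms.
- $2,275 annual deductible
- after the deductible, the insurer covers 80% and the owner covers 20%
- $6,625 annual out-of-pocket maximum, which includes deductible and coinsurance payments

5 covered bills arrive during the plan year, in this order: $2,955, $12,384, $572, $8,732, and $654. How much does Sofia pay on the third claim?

$114.40

Claim 1 ($2,955): $2,275 finishes the deductible; $680 goes to coinsurance; coinsurance $680 × 20% = $136. Cost to owner: $2,411. OOP to date $2,411.
Claim 2 ($12,384): deductible already satisfied, so owner's share is 20% × $12,384 = $2,476.80. Owner owes $2,476.80 (running OOP $4,887.80).
Claim 3 ($572): 20% coinsurance on $572 = $114.40. Owner owes $114.40 (running OOP $5,002.20).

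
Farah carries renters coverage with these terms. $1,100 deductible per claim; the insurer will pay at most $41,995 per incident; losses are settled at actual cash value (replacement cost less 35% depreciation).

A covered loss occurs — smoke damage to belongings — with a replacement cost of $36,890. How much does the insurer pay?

$22,878.50

Depreciate 35%: the covered value is $36,890 × 0.65 = $23,978.50.
Less the $1,100 deductible: $23,978.50 − $1,100 = $22,878.50.
$22,878.50 is within the $41,995 limit, so the insurer pays $22,878.50.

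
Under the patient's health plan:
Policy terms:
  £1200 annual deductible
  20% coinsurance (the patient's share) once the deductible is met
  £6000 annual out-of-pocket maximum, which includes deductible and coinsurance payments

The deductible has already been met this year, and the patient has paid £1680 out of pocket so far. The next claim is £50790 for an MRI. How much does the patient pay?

The deductible is already satisfied, so the full bill goes to coinsurance.
Coinsurance: £50790 × 20% = £10158.
Adding £10158 to the £1680 already spent would give £11838, which exceeds the £6000 cap; the patient pays just £6000 − £1680 = £4320.

£4320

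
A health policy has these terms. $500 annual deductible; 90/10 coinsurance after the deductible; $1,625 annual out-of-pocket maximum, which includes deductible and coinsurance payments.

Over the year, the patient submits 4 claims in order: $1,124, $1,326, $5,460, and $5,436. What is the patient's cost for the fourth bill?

Bill 1, $1,124: deductible takes $500, $624 remains; 10% of $624 = $62.40. Patient owes $562.40 (running OOP $562.40).
Bill 2, $1,326: 10% coinsurance on $1,326 = $132.60. Cost to patient: $132.60. OOP to date $695.
Bill 3, $5,460: deductible met; 10% of $5,460 = $546. Patient owes $546 (running OOP $1,241).
Bill 4, $5,436: 10% coinsurance on $5,436 = $543.60. That would push OOP to $1,784.60, over the $1,625 cap, so patient pays $1,625 − $1,241 = $384.

$384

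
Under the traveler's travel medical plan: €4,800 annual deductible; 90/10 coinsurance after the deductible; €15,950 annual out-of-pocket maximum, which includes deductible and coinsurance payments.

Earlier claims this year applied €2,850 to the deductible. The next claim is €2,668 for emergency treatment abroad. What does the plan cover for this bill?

€646.20

€2,850 of the €4,800 deductible is already met, leaving €1,950.
That leaves €2,668 − €1,950 = €718 for coinsurance.
Traveler's 10% share of €718 is €71.80.
Traveler responsibility before any cap: €1,950 + €71.80 = €2,021.80.
Cumulative spending €2,850 + €2,021.80 = €4,871.80 stays under the €15,950 maximum.
The plan picks up €2,668 − €2,021.80 = €646.20.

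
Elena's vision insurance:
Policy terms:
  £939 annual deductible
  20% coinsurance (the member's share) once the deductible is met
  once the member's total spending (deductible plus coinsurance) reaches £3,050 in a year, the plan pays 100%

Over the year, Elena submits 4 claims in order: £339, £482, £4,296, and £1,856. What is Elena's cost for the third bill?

Claim 1 — £339: fully absorbed by the deductible. Member pays £339; OOP now £339.
Claim 2 — £482: entire amount goes to the deductible. Member owes £482 (running OOP £821).
Claim 3 — £4,296: £118 to deductible, leaving £4,178; member's 20% is £835.60. Member pays £953.60; OOP now £1,774.60.

£953.60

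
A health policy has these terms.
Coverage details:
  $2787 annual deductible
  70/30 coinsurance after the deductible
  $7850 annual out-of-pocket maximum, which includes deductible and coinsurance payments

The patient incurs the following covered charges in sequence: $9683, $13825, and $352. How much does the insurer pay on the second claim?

$10830.80

Bill 1, $9683: $2787 finishes the deductible; $6896 goes to coinsurance; patient's 30% is $2068.80. Patient owes $4855.80 (running OOP $4855.80). Insurer: $9683 − $4855.80 = $4827.20.
Bill 2, $13825: 30% coinsurance on $13825 = $4147.50. That would push OOP to $9003.30, over the $7850 cap, so patient pays $7850 − $4855.80 = $2994.20. Insurer: $13825 − $2994.20 = $10830.80.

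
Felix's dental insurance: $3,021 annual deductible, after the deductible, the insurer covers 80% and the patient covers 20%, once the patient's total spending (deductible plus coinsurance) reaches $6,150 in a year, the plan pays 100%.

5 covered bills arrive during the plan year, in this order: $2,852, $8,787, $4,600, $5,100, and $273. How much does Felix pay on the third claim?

$920

Claim 1 ($2,852): entire amount goes to the deductible. Patient pays $2,852; OOP now $2,852.
Claim 2 ($8,787): $169 finishes the deductible; $8,618 goes to coinsurance; patient's 20% is $1,723.60. Cost to patient: $1,892.60. OOP to date $4,744.60.
Claim 3 ($4,600): 20% coinsurance on $4,600 = $920. Cost to patient: $920. OOP to date $5,664.60.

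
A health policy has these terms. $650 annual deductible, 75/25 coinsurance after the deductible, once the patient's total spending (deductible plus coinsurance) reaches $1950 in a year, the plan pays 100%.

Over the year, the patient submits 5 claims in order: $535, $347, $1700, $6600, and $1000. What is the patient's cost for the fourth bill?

$817

Claim 1 — $535: entire amount goes to the deductible. Cost to patient: $535. OOP to date $535.
Claim 2 — $347: deductible takes $115, $232 remains; patient's 25% is $58. Patient pays $173; OOP now $708.
Claim 3 — $1700: deductible already satisfied, so patient's share is 25% × $1700 = $425. Cost to patient: $425. OOP to date $1133.
Claim 4 — $6600: deductible met; 25% of $6600 = $1650. Adding that to $1133 gives $2783, past the $1950 cap; patient pays only $1950 − $1133 = $817.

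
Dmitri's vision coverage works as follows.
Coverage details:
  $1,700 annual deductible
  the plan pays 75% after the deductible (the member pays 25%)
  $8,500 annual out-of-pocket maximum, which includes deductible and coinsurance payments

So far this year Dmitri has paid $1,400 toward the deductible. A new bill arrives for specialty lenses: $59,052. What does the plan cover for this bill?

$51,952

Remaining deductible: $1,700 − $1,400 = $300.
That leaves $59,052 − $300 = $58,752 for coinsurance.
Member's 25% share of $58,752 is $14,688.
That puts the member's cost at $300 + $14,688 = $14,988 before any cap.
Year-to-date out-of-pocket would reach $1,400 + $14,988 = $16,388, above the $8,500 maximum, so the member pays only $8,500 − $1,400 = $7,100.
The plan picks up $59,052 − $7,100 = $51,952.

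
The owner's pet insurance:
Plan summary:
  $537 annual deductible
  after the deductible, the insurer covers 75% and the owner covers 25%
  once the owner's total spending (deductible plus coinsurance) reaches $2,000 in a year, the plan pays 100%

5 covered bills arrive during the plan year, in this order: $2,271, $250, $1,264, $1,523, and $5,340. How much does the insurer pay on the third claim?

$948

Bill 1, $2,271: $537 finishes the deductible; $1,734 goes to coinsurance; 25% of $1,734 = $433.50. Owner pays $970.50; OOP now $970.50. Plan pays $2,271 − $970.50 = $1,300.50.
Bill 2, $250: deductible met; 25% of $250 = $62.50. Owner pays $62.50; OOP now $1,033. Insurer: $250 − $62.50 = $187.50.
Bill 3, $1,264: 25% coinsurance on $1,264 = $316. Cost to owner: $316. OOP to date $1,349. Plan pays $1,264 − $316 = $948.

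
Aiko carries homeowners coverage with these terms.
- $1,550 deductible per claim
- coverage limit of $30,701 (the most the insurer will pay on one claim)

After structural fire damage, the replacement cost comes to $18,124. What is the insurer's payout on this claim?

Subtract the deductible: $18,124 − $1,550 = $16,574.
$16,574 ≤ $30,701, so the limit doesn't bind; insurer pays $16,574.

$16,574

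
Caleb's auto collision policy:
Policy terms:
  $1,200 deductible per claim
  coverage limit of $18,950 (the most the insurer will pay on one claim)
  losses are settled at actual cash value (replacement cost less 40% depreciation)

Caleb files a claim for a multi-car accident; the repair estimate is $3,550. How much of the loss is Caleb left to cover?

$2,620

Actual cash value after 40% depreciation: $3,550 × 60% = $2,130.
Less the $1,200 deductible: $2,130 − $1,200 = $930.
$930 is within the $18,950 limit, so the insurer pays $930.
Driver's share is the uncovered remainder: $3,550 − $930 = $2,620.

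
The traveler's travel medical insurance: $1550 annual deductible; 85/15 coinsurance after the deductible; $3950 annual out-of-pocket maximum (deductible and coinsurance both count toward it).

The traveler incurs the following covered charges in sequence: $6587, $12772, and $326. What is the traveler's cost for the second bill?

Bill 1, $6587: deductible takes $1550, $5037 remains; coinsurance $5037 × 15% = $755.55. Traveler pays $2305.55; OOP now $2305.55.
Bill 2, $12772: deductible already satisfied, so traveler's share is 15% × $12772 = $1915.80. OOP would hit $4221.35 > $3950, so the cap limits the traveler to $3950 − $2305.55 = $1644.45.

$1644.45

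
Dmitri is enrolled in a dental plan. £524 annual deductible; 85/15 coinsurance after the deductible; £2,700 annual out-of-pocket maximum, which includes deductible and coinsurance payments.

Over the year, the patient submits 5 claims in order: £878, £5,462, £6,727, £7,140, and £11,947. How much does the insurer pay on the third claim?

Claim 1 (£878): £524 finishes the deductible; £354 goes to coinsurance; patient's 15% is £53.10. Patient owes £577.10 (running OOP £577.10). Insurer: £878 − £577.10 = £300.90.
Claim 2 (£5,462): deductible met; 15% of £5,462 = £819.30. Cost to patient: £819.30. OOP to date £1,396.40. Insurer: £5,462 − £819.30 = £4,642.70.
Claim 3 (£6,727): 15% coinsurance on £6,727 = £1,009.05. Patient pays £1,009.05; OOP now £2,405.45. Plan pays £6,727 − £1,009.05 = £5,717.95.

£5,717.95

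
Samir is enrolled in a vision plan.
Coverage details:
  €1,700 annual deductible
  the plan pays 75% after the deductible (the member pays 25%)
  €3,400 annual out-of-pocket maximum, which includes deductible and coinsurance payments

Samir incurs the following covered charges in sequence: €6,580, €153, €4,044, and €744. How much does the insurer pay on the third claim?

Bill 1, €6,580: deductible takes €1,700, €4,880 remains; member's 25% is €1,220. Member owes €2,920 (running OOP €2,920). Insurer: €6,580 − €2,920 = €3,660.
Bill 2, €153: 25% coinsurance on €153 = €38.25. Member pays €38.25; OOP now €2,958.25. Plan pays €153 − €38.25 = €114.75.
Bill 3, €4,044: deductible already satisfied, so member's share is 25% × €4,044 = €1,011. OOP would hit €3,969.25 > €3,400, so the cap limits the member to €3,400 − €2,958.25 = €441.75. Plan pays €4,044 − €441.75 = €3,602.25.

€3,602.25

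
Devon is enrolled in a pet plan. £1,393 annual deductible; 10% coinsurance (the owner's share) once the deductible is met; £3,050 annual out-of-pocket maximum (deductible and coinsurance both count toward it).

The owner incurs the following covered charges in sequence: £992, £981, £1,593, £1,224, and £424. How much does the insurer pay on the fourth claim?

£1,101.60

Claim 1 — £992: fully absorbed by the deductible. Cost to owner: £992. OOP to date £992. Plan pays £992 − £992 = £0.
Claim 2 — £981: £401 finishes the deductible; £580 goes to coinsurance; 10% of £580 = £58. Owner owes £459 (running OOP £1,451). Plan pays £981 − £459 = £522.
Claim 3 — £1,593: deductible met; 10% of £1,593 = £159.30. Cost to owner: £159.30. OOP to date £1,610.30. Insurer: £1,593 − £159.30 = £1,433.70.
Claim 4 — £1,224: 10% coinsurance on £1,224 = £122.40. Cost to owner: £122.40. OOP to date £1,732.70. Plan pays £1,224 − £122.40 = £1,101.60.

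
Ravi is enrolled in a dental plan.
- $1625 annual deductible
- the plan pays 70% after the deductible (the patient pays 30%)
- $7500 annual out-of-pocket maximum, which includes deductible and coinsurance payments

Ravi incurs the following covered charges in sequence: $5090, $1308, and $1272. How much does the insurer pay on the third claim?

$890.40

Claim 1 — $5090: $1625 finishes the deductible; $3465 goes to coinsurance; coinsurance $3465 × 30% = $1039.50. Patient pays $2664.50; OOP now $2664.50. Insurer: $5090 − $2664.50 = $2425.50.
Claim 2 — $1308: deductible already satisfied, so patient's share is 30% × $1308 = $392.40. Cost to patient: $392.40. OOP to date $3056.90. Plan pays $1308 − $392.40 = $915.60.
Claim 3 — $1272: deductible already satisfied, so patient's share is 30% × $1272 = $381.60. Patient pays $381.60; OOP now $3438.50. Insurer: $1272 − $381.60 = $890.40.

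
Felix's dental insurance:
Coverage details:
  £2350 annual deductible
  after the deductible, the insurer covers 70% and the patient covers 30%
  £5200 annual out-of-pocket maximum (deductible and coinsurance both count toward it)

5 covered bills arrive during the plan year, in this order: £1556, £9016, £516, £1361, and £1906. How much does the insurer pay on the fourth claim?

£1132.40

Claim 1 (£1556): all of it applies to the deductible. Patient pays £1556; OOP now £1556. Insurer: £1556 − £1556 = £0.
Claim 2 (£9016): £794 finishes the deductible; £8222 goes to coinsurance; coinsurance £8222 × 30% = £2466.60. Patient owes £3260.60 (running OOP £4816.60). Insurer: £9016 − £3260.60 = £5755.40.
Claim 3 (£516): 30% coinsurance on £516 = £154.80. Cost to patient: £154.80. OOP to date £4971.40. Insurer: £516 − £154.80 = £361.20.
Claim 4 (£1361): deductible met; 30% of £1361 = £408.30. Adding that to £4971.40 gives £5379.70, past the £5200 cap; patient pays only £5200 − £4971.40 = £228.60. Plan pays £1361 − £228.60 = £1132.40.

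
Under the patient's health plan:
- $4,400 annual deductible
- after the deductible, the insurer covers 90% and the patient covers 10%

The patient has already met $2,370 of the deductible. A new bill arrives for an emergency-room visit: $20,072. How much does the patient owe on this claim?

$3,834.20

Remaining deductible: $4,400 − $2,370 = $2,030.
That leaves $20,072 − $2,030 = $18,042 for coinsurance.
Coinsurance: $18,042 × 10% = $1,804.20.
That puts the patient's cost at $2,030 + $1,804.20 = $3,834.20.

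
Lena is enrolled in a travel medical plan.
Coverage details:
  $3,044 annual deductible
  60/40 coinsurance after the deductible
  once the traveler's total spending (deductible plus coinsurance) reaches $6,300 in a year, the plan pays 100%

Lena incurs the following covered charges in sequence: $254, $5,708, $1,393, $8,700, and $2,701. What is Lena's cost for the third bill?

#1 ($254): all of it applies to the deductible. Traveler pays $254; OOP now $254.
#2 ($5,708): $2,790 to deductible, leaving $2,918; 40% of $2,918 = $1,167.20. Cost to traveler: $3,957.20. OOP to date $4,211.20.
#3 ($1,393): 40% coinsurance on $1,393 = $557.20. Traveler pays $557.20; OOP now $4,768.40.

$557.20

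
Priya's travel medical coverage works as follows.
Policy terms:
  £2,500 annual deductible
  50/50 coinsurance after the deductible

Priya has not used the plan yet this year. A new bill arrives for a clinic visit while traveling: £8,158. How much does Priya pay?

Deductible not yet touched, so the first £2,500 of the bill goes to the deductible.
The remaining £5,658 (= £8,158 − £2,500) moves to coinsurance.
Coinsurance: £5,658 × 50% = £2,829.
That puts the traveler's cost at £2,500 + £2,829 = £5,329.

£5,329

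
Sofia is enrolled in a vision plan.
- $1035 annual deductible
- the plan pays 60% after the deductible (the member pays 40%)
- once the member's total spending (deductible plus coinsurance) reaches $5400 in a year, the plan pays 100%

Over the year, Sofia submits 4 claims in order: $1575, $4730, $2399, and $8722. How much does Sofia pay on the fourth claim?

#1 ($1575): $1035 finishes the deductible; $540 goes to coinsurance; member's 40% is $216. Cost to member: $1251. OOP to date $1251.
#2 ($4730): deductible met; 40% of $4730 = $1892. Member owes $1892 (running OOP $3143).
#3 ($2399): deductible met; 40% of $2399 = $959.60. Member pays $959.60; OOP now $4102.60.
#4 ($8722): deductible met; 40% of $8722 = $3488.80. OOP would hit $7591.40 > $5400, so the cap limits the member to $5400 − $4102.60 = $1297.40.

$1297.40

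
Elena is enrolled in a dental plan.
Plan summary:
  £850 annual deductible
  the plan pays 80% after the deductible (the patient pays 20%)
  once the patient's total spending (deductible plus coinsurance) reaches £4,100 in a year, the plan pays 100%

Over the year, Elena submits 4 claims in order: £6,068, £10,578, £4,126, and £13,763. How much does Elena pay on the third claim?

£90.80

Claim 1 (£6,068): deductible takes £850, £5,218 remains; coinsurance £5,218 × 20% = £1,043.60. Cost to patient: £1,893.60. OOP to date £1,893.60.
Claim 2 (£10,578): 20% coinsurance on £10,578 = £2,115.60. Cost to patient: £2,115.60. OOP to date £4,009.20.
Claim 3 (£4,126): deductible met; 20% of £4,126 = £825.20. Adding that to £4,009.20 gives £4,834.40, past the £4,100 cap; patient pays only £4,100 − £4,009.20 = £90.80.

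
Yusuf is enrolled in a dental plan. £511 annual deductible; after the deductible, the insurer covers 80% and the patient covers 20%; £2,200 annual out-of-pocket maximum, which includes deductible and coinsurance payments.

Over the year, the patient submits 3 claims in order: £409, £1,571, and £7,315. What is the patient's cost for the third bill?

Claim 1 — £409: fully absorbed by the deductible. Cost to patient: £409. OOP to date £409.
Claim 2 — £1,571: £102 to deductible, leaving £1,469; patient's 20% is £293.80. Patient pays £395.80; OOP now £804.80.
Claim 3 — £7,315: deductible already satisfied, so patient's share is 20% × £7,315 = £1,463. Adding that to £804.80 gives £2,267.80, past the £2,200 cap; patient pays only £2,200 − £804.80 = £1,395.20.

£1,395.20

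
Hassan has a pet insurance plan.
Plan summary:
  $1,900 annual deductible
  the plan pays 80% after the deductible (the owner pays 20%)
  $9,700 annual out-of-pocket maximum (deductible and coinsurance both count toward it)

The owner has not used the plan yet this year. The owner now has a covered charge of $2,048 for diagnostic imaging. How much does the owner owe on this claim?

$1,929.60

The full $1,900 deductible is still open; $1,900 of this bill applies to it.
That leaves $2,048 − $1,900 = $148 for coinsurance.
20% of $148 = $29.60 falls to the owner.
Owner responsibility before any cap: $1,900 + $29.60 = $1,929.60.
Cumulative spending $0 + $1,929.60 = $1,929.60 stays under the $9,700 maximum.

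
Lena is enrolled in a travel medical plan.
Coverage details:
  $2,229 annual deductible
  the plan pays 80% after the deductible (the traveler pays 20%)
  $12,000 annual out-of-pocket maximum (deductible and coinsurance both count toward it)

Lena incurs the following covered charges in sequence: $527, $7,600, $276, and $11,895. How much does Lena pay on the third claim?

$55.20

Claim 1 ($527): fully absorbed by the deductible. Cost to traveler: $527. OOP to date $527.
Claim 2 ($7,600): deductible takes $1,702, $5,898 remains; 20% of $5,898 = $1,179.60. Traveler owes $2,881.60 (running OOP $3,408.60).
Claim 3 ($276): deductible met; 20% of $276 = $55.20. Cost to traveler: $55.20. OOP to date $3,463.80.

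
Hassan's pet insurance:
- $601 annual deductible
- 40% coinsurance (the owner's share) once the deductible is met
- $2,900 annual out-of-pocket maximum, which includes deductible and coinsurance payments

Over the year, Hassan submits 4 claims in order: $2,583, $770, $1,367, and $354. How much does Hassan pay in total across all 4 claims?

$2,390.20

Claim 1 — $2,583: $601 finishes the deductible; $1,982 goes to coinsurance; 40% of $1,982 = $792.80. Owner owes $1,393.80 (running OOP $1,393.80).
Claim 2 — $770: deductible already satisfied, so owner's share is 40% × $770 = $308. Owner pays $308; OOP now $1,701.80.
Claim 3 — $1,367: deductible already satisfied, so owner's share is 40% × $1,367 = $546.80. Cost to owner: $546.80. OOP to date $2,248.60.
Claim 4 — $354: 40% coinsurance on $354 = $141.60. Cost to owner: $141.60. OOP to date $2,390.20.
Summing the owner's payments: $1,393.80 + $308 + $546.80 + $141.60 = $2,390.20.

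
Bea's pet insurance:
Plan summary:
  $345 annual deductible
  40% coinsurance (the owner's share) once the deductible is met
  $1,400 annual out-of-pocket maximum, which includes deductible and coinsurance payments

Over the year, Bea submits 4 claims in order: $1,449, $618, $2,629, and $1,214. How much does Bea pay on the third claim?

Claim 1 ($1,449): $345 finishes the deductible; $1,104 goes to coinsurance; 40% of $1,104 = $441.60. Owner pays $786.60; OOP now $786.60.
Claim 2 ($618): 40% coinsurance on $618 = $247.20. Owner owes $247.20 (running OOP $1,033.80).
Claim 3 ($2,629): deductible met; 40% of $2,629 = $1,051.60. Adding that to $1,033.80 gives $2,085.40, past the $1,400 cap; owner pays only $1,400 − $1,033.80 = $366.20.

$366.20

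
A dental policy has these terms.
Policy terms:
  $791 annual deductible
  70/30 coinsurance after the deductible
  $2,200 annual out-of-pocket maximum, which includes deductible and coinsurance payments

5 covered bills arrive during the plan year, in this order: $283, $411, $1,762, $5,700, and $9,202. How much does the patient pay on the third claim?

#1 ($283): entire amount goes to the deductible. Cost to patient: $283. OOP to date $283.
#2 ($411): fully absorbed by the deductible. Patient pays $411; OOP now $694.
#3 ($1,762): $97 to deductible, leaving $1,665; coinsurance $1,665 × 30% = $499.50. Cost to patient: $596.50. OOP to date $1,290.50.

$596.50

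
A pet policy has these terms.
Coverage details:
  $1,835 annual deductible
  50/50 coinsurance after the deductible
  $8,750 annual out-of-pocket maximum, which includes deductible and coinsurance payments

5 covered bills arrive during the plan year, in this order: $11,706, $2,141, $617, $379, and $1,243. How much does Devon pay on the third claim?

Claim 1 — $11,706: $1,835 finishes the deductible; $9,871 goes to coinsurance; owner's 50% is $4,935.50. Owner pays $6,770.50; OOP now $6,770.50.
Claim 2 — $2,141: deductible already satisfied, so owner's share is 50% × $2,141 = $1,070.50. Cost to owner: $1,070.50. OOP to date $7,841.
Claim 3 — $617: 50% coinsurance on $617 = $308.50. Owner pays $308.50; OOP now $8,149.50.

$308.50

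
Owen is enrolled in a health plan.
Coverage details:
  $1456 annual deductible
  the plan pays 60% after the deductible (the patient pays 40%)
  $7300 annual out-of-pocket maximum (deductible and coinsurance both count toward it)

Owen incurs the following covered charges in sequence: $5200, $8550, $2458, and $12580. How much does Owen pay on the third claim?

#1 ($5200): $1456 finishes the deductible; $3744 goes to coinsurance; coinsurance $3744 × 40% = $1497.60. Cost to patient: $2953.60. OOP to date $2953.60.
#2 ($8550): 40% coinsurance on $8550 = $3420. Patient owes $3420 (running OOP $6373.60).
#3 ($2458): deductible met; 40% of $2458 = $983.20. That would push OOP to $7356.80, over the $7300 cap, so patient pays $7300 − $6373.60 = $926.40.

$926.40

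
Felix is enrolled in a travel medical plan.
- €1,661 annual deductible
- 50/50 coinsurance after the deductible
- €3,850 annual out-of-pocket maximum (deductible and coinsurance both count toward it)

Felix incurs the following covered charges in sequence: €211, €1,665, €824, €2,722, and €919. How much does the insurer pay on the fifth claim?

€610.50

Bill 1, €211: fully absorbed by the deductible. Cost to traveler: €211. OOP to date €211. Insurer: €211 − €211 = €0.
Bill 2, €1,665: deductible takes €1,450, €215 remains; traveler's 50% is €107.50. Traveler pays €1,557.50; OOP now €1,768.50. Plan pays €1,665 − €1,557.50 = €107.50.
Bill 3, €824: deductible met; 50% of €824 = €412. Cost to traveler: €412. OOP to date €2,180.50. Plan pays €824 − €412 = €412.
Bill 4, €2,722: deductible met; 50% of €2,722 = €1,361. Traveler owes €1,361 (running OOP €3,541.50). Insurer: €2,722 − €1,361 = €1,361.
Bill 5, €919: 50% coinsurance on €919 = €459.50. OOP would hit €4,001 > €3,850, so the cap limits the traveler to €3,850 − €3,541.50 = €308.50. Insurer: €919 − €308.50 = €610.50.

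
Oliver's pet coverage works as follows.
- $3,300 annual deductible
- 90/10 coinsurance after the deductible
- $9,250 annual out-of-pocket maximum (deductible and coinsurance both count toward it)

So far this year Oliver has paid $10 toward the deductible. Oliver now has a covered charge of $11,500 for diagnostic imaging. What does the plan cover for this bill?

$10 of the $3,300 deductible is already met, leaving $3,290.
The remaining $8,210 (= $11,500 − $3,290) moves to coinsurance.
Owner's 10% share of $8,210 is $821.
So the owner owes $3,290 + $821 = $4,111 before any cap.
Year-to-date out-of-pocket becomes $10 + $4,111 = $4,121, still under the $9,250 maximum, so no cap applies.
The plan picks up $11,500 − $4,111 = $7,389.

$7,389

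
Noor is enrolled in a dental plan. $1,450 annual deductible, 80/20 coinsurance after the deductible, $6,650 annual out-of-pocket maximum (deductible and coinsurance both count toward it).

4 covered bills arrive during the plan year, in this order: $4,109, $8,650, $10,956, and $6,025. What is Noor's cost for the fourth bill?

Claim 1 — $4,109: $1,450 finishes the deductible; $2,659 goes to coinsurance; 20% of $2,659 = $531.80. Patient owes $1,981.80 (running OOP $1,981.80).
Claim 2 — $8,650: 20% coinsurance on $8,650 = $1,730. Patient pays $1,730; OOP now $3,711.80.
Claim 3 — $10,956: deductible met; 20% of $10,956 = $2,191.20. Patient owes $2,191.20 (running OOP $5,903).
Claim 4 — $6,025: deductible already satisfied, so patient's share is 20% × $6,025 = $1,205. OOP would hit $7,108 > $6,650, so the cap limits the patient to $6,650 − $5,903 = $747.

$747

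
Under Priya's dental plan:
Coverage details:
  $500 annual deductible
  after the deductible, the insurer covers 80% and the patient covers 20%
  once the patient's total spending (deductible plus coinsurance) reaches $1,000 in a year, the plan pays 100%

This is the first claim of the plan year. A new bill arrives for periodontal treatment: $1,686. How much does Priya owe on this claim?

The full $500 deductible is still open; $500 of this bill applies to it.
After the $500 deductible portion, $1,686 − $500 = $1,186 is subject to coinsurance.
Coinsurance: $1,186 × 20% = $237.20.
So the patient owes $500 + $237.20 = $737.20 before any cap.
Year-to-date out-of-pocket becomes $0 + $737.20 = $737.20, still under the $1,000 maximum, so no cap applies.

$737.20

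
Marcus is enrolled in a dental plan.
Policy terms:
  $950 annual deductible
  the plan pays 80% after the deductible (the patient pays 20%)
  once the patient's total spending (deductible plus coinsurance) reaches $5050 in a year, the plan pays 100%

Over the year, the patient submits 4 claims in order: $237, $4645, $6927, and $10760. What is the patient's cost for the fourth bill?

Claim 1 ($237): entire amount goes to the deductible. Patient owes $237 (running OOP $237).
Claim 2 ($4645): $713 finishes the deductible; $3932 goes to coinsurance; patient's 20% is $786.40. Cost to patient: $1499.40. OOP to date $1736.40.
Claim 3 ($6927): 20% coinsurance on $6927 = $1385.40. Patient pays $1385.40; OOP now $3121.80.
Claim 4 ($10760): deductible already satisfied, so patient's share is 20% × $10760 = $2152. That would push OOP to $5273.80, over the $5050 cap, so patient pays $5050 − $3121.80 = $1928.20.

$1928.20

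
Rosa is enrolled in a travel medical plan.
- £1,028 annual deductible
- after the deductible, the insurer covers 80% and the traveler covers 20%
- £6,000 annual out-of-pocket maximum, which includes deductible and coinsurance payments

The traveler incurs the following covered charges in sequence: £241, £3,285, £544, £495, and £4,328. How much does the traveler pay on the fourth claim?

£99

#1 (£241): entire amount goes to the deductible. Traveler owes £241 (running OOP £241).
#2 (£3,285): £787 to deductible, leaving £2,498; traveler's 20% is £499.60. Traveler owes £1,286.60 (running OOP £1,527.60).
#3 (£544): 20% coinsurance on £544 = £108.80. Cost to traveler: £108.80. OOP to date £1,636.40.
#4 (£495): deductible met; 20% of £495 = £99. Traveler pays £99; OOP now £1,735.40.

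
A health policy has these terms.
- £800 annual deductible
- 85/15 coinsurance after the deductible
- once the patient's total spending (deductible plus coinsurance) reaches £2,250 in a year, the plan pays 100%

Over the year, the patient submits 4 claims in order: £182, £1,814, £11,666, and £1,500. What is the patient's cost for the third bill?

£1,270.60

Claim 1 (£182): fully absorbed by the deductible. Patient owes £182 (running OOP £182).
Claim 2 (£1,814): £618 to deductible, leaving £1,196; patient's 15% is £179.40. Cost to patient: £797.40. OOP to date £979.40.
Claim 3 (£11,666): deductible already satisfied, so patient's share is 15% × £11,666 = £1,749.90. Adding that to £979.40 gives £2,729.30, past the £2,250 cap; patient pays only £2,250 − £979.40 = £1,270.60.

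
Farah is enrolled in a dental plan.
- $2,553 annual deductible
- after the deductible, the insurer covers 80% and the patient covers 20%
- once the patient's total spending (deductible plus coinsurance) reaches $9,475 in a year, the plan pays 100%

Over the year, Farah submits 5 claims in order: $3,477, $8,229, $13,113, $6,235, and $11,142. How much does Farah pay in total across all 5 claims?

$9,475

Bill 1, $3,477: deductible takes $2,553, $924 remains; 20% of $924 = $184.80. Cost to patient: $2,737.80. OOP to date $2,737.80.
Bill 2, $8,229: deductible already satisfied, so patient's share is 20% × $8,229 = $1,645.80. Patient owes $1,645.80 (running OOP $4,383.60).
Bill 3, $13,113: 20% coinsurance on $13,113 = $2,622.60. Cost to patient: $2,622.60. OOP to date $7,006.20.
Bill 4, $6,235: deductible already satisfied, so patient's share is 20% × $6,235 = $1,247. Cost to patient: $1,247. OOP to date $8,253.20.
Bill 5, $11,142: 20% coinsurance on $11,142 = $2,228.40. OOP would hit $10,481.60 > $9,475, so the cap limits the patient to $9,475 − $8,253.20 = $1,221.80.
Summing the patient's payments: $2,737.80 + $1,645.80 + $2,622.60 + $1,247 + $1,221.80 = $9,475.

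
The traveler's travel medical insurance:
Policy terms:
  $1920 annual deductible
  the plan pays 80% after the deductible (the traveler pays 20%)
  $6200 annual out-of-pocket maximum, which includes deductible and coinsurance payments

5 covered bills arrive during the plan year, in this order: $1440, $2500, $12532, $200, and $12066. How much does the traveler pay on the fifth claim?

Bill 1, $1440: fully absorbed by the deductible. Cost to traveler: $1440. OOP to date $1440.
Bill 2, $2500: $480 finishes the deductible; $2020 goes to coinsurance; traveler's 20% is $404. Traveler pays $884; OOP now $2324.
Bill 3, $12532: deductible met; 20% of $12532 = $2506.40. Traveler owes $2506.40 (running OOP $4830.40).
Bill 4, $200: deductible already satisfied, so traveler's share is 20% × $200 = $40. Traveler pays $40; OOP now $4870.40.
Bill 5, $12066: 20% coinsurance on $12066 = $2413.20. OOP would hit $7283.60 > $6200, so the cap limits the traveler to $6200 − $4870.40 = $1329.60.

$1329.60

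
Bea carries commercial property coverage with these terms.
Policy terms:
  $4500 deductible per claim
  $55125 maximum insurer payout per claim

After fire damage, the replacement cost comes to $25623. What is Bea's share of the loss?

After the deductible, $25623 − $4500 = $21123 remains.
$21123 ≤ $55125, so the limit doesn't bind; insurer pays $21123.
Business's share is the uncovered remainder: $25623 − $21123 = $4500.

$4500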